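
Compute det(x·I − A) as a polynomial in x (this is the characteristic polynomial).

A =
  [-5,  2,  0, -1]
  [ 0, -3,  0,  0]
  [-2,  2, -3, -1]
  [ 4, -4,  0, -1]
x^4 + 12*x^3 + 54*x^2 + 108*x + 81

Expanding det(x·I − A) (e.g. by cofactor expansion or by noting that A is similar to its Jordan form J, which has the same characteristic polynomial as A) gives
  χ_A(x) = x^4 + 12*x^3 + 54*x^2 + 108*x + 81
which factors as (x + 3)^4. The eigenvalues (with algebraic multiplicities) are λ = -3 with multiplicity 4.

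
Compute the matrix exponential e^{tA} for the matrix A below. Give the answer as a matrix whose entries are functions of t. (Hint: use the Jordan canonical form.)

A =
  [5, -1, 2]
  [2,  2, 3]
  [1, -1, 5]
e^{tA} =
  [t^2*exp(4*t)/2 + t*exp(4*t) + exp(4*t), -t^2*exp(4*t)/2 - t*exp(4*t), t^2*exp(4*t)/2 + 2*t*exp(4*t)]
  [t^2*exp(4*t)/2 + 2*t*exp(4*t), -t^2*exp(4*t)/2 - 2*t*exp(4*t) + exp(4*t), t^2*exp(4*t)/2 + 3*t*exp(4*t)]
  [t*exp(4*t), -t*exp(4*t), t*exp(4*t) + exp(4*t)]

Strategy: write A = P · J · P⁻¹ where J is a Jordan canonical form, so e^{tA} = P · e^{tJ} · P⁻¹, and e^{tJ} can be computed block-by-block.

A has Jordan form
J =
  [4, 1, 0]
  [0, 4, 1]
  [0, 0, 4]
(up to reordering of blocks).

Per-block formulas:
  For a 3×3 Jordan block J_3(4): exp(t · J_3(4)) = e^(4t)·(I + t·N + (t^2/2)·N^2), where N is the 3×3 nilpotent shift.

After assembling e^{tJ} and conjugating by P, we get:

e^{tA} =
  [t^2*exp(4*t)/2 + t*exp(4*t) + exp(4*t), -t^2*exp(4*t)/2 - t*exp(4*t), t^2*exp(4*t)/2 + 2*t*exp(4*t)]
  [t^2*exp(4*t)/2 + 2*t*exp(4*t), -t^2*exp(4*t)/2 - 2*t*exp(4*t) + exp(4*t), t^2*exp(4*t)/2 + 3*t*exp(4*t)]
  [t*exp(4*t), -t*exp(4*t), t*exp(4*t) + exp(4*t)]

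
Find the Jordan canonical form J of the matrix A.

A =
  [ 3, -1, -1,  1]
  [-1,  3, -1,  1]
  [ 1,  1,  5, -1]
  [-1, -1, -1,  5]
J_2(4) ⊕ J_1(4) ⊕ J_1(4)

The characteristic polynomial is
  det(x·I − A) = x^4 - 16*x^3 + 96*x^2 - 256*x + 256 = (x - 4)^4

Eigenvalues and multiplicities (the geometric multiplicity of λ is n − rank(A − λI), which equals the number of Jordan blocks for λ):
  λ = 4: algebraic multiplicity = 4, geometric multiplicity = 3

Determining the block sizes for each eigenvalue:
  λ = 4: 3 blocks summing to 4 forces exactly one block of size 2 and the rest size 1 → block sizes [2, 1, 1]

Assembling the blocks gives a Jordan form
J =
  [4, 1, 0, 0]
  [0, 4, 0, 0]
  [0, 0, 4, 0]
  [0, 0, 0, 4]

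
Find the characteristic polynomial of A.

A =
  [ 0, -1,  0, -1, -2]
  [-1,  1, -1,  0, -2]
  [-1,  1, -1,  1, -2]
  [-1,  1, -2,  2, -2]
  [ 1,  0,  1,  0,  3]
x^5 - 5*x^4 + 10*x^3 - 10*x^2 + 5*x - 1

Expanding det(x·I − A) (e.g. by cofactor expansion or by noting that A is similar to its Jordan form J, which has the same characteristic polynomial as A) gives
  χ_A(x) = x^5 - 5*x^4 + 10*x^3 - 10*x^2 + 5*x - 1
which factors as (x - 1)^5. The eigenvalues (with algebraic multiplicities) are λ = 1 with multiplicity 5.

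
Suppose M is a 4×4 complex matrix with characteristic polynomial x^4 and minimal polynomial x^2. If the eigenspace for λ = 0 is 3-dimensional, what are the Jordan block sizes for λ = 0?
Block sizes for λ = 0: [2, 1, 1]

Step 1 — from the characteristic polynomial, algebraic multiplicity of λ = 0 is 4. From dim ker(M − (0)·I) = 3, there are exactly 3 Jordan blocks for λ = 0.
Step 2 — from the minimal polynomial, the factor (x − 0)^2 tells us the largest block for λ = 0 has size 2.
Step 3 — with total size 4, 3 blocks, and largest block 2, the block sizes (in nonincreasing order) are [2, 1, 1].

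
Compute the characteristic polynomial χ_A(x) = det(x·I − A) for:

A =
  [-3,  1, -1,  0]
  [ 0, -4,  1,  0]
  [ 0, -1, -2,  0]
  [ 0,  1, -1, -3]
x^4 + 12*x^3 + 54*x^2 + 108*x + 81

Expanding det(x·I − A) (e.g. by cofactor expansion or by noting that A is similar to its Jordan form J, which has the same characteristic polynomial as A) gives
  χ_A(x) = x^4 + 12*x^3 + 54*x^2 + 108*x + 81
which factors as (x + 3)^4. The eigenvalues (with algebraic multiplicities) are λ = -3 with multiplicity 4.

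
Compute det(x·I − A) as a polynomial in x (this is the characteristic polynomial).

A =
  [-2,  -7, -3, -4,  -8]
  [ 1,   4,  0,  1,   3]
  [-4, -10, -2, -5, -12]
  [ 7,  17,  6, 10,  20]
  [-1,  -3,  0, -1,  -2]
x^5 - 8*x^4 + 25*x^3 - 38*x^2 + 28*x - 8

Expanding det(x·I − A) (e.g. by cofactor expansion or by noting that A is similar to its Jordan form J, which has the same characteristic polynomial as A) gives
  χ_A(x) = x^5 - 8*x^4 + 25*x^3 - 38*x^2 + 28*x - 8
which factors as (x - 2)^3*(x - 1)^2. The eigenvalues (with algebraic multiplicities) are λ = 1 with multiplicity 2, λ = 2 with multiplicity 3.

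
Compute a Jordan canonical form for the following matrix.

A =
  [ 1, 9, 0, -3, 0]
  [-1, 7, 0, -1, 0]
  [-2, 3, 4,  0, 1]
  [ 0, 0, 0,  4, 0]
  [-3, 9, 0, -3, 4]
J_2(4) ⊕ J_2(4) ⊕ J_1(4)

The characteristic polynomial is
  det(x·I − A) = x^5 - 20*x^4 + 160*x^3 - 640*x^2 + 1280*x - 1024 = (x - 4)^5

Eigenvalues and multiplicities (the geometric multiplicity of λ is n − rank(A − λI), which equals the number of Jordan blocks for λ):
  λ = 4: algebraic multiplicity = 5, geometric multiplicity = 3

Determining the block sizes for each eigenvalue:
  λ = 4: with am = 5 and gm = 3, the partition is not yet determined (e.g. several partitions of 5 into 3 parts exist). Let N = A − (4)·I. Computing rank(N^1) = 2, rank(N^2) = 0; the number of blocks of size ≥ j is rank(N^{j−1}) − rank(N^j), giving [3, 2]. So we have 2 block(s) of size 2, 1 block(s) of size 1 → block sizes [2, 2, 1]

Assembling the blocks gives a Jordan form
J =
  [4, 1, 0, 0, 0]
  [0, 4, 0, 0, 0]
  [0, 0, 4, 1, 0]
  [0, 0, 0, 4, 0]
  [0, 0, 0, 0, 4]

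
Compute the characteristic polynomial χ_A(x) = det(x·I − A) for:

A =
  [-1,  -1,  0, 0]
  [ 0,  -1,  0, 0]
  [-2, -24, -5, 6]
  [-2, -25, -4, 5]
x^4 + 2*x^3 - 2*x - 1

Expanding det(x·I − A) (e.g. by cofactor expansion or by noting that A is similar to its Jordan form J, which has the same characteristic polynomial as A) gives
  χ_A(x) = x^4 + 2*x^3 - 2*x - 1
which factors as (x - 1)*(x + 1)^3. The eigenvalues (with algebraic multiplicities) are λ = -1 with multiplicity 3, λ = 1 with multiplicity 1.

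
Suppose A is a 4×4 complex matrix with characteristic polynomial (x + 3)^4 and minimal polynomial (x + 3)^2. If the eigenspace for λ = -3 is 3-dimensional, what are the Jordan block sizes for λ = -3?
Block sizes for λ = -3: [2, 1, 1]

Step 1 — from the characteristic polynomial, algebraic multiplicity of λ = -3 is 4. From dim ker(A − (-3)·I) = 3, there are exactly 3 Jordan blocks for λ = -3.
Step 2 — from the minimal polynomial, the factor (x + 3)^2 tells us the largest block for λ = -3 has size 2.
Step 3 — with total size 4, 3 blocks, and largest block 2, the block sizes (in nonincreasing order) are [2, 1, 1].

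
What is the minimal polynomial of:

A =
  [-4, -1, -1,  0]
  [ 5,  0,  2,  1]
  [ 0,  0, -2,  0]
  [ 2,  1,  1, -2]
x^3 + 6*x^2 + 12*x + 8

The characteristic polynomial is χ_A(x) = (x + 2)^4, so the eigenvalues are known. The minimal polynomial is
  m_A(x) = Π_λ (x − λ)^{k_λ}
where k_λ is the size of the *largest* Jordan block for λ (equivalently, the smallest k with (A − λI)^k v = 0 for every generalised eigenvector v of λ).

  λ = -2: largest Jordan block has size 3, contributing (x + 2)^3

So m_A(x) = (x + 2)^3 = x^3 + 6*x^2 + 12*x + 8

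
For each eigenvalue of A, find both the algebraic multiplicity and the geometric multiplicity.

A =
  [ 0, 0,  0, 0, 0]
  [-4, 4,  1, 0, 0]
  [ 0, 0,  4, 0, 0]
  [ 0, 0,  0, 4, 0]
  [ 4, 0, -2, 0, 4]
λ = 0: alg = 1, geom = 1; λ = 4: alg = 4, geom = 3

Step 1 — factor the characteristic polynomial to read off the algebraic multiplicities:
  χ_A(x) = x*(x - 4)^4

Step 2 — compute geometric multiplicities via the rank-nullity identity g(λ) = n − rank(A − λI):
  rank(A − (0)·I) = 4, so dim ker(A − (0)·I) = n − 4 = 1
  rank(A − (4)·I) = 2, so dim ker(A − (4)·I) = n − 2 = 3

Summary:
  λ = 0: algebraic multiplicity = 1, geometric multiplicity = 1
  λ = 4: algebraic multiplicity = 4, geometric multiplicity = 3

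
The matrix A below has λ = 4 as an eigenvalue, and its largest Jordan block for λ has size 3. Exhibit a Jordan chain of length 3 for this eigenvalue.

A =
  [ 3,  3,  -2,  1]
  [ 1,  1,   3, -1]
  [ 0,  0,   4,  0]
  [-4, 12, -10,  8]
A Jordan chain for λ = 4 of length 3:
v_1 = (1, -1, 0, 4)ᵀ
v_2 = (-2, 3, 0, -10)ᵀ
v_3 = (0, 0, 1, 0)ᵀ

Let N = A − (4)·I. We want v_3 with N^3 v_3 = 0 but N^2 v_3 ≠ 0; then v_{j-1} := N · v_j for j = 3, …, 2.

Pick v_3 = (0, 0, 1, 0)ᵀ.
Then v_2 = N · v_3 = (-2, 3, 0, -10)ᵀ.
Then v_1 = N · v_2 = (1, -1, 0, 4)ᵀ.

Sanity check: (A − (4)·I) v_1 = (0, 0, 0, 0)ᵀ = 0. ✓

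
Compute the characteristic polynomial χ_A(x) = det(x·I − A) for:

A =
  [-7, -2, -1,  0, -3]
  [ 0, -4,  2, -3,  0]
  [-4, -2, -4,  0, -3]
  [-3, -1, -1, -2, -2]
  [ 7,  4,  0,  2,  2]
x^5 + 15*x^4 + 90*x^3 + 270*x^2 + 405*x + 243

Expanding det(x·I − A) (e.g. by cofactor expansion or by noting that A is similar to its Jordan form J, which has the same characteristic polynomial as A) gives
  χ_A(x) = x^5 + 15*x^4 + 90*x^3 + 270*x^2 + 405*x + 243
which factors as (x + 3)^5. The eigenvalues (with algebraic multiplicities) are λ = -3 with multiplicity 5.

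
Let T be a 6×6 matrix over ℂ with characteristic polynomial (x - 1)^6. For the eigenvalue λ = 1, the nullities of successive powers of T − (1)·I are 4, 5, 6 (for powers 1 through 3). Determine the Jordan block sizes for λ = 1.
Block sizes for λ = 1: [3, 1, 1, 1]

From the dimensions of kernels of powers, the number of Jordan blocks of size at least j is d_j − d_{j−1} where d_j = dim ker(N^j) (with d_0 = 0). Computing the differences gives [4, 1, 1].
The number of blocks of size exactly k is (#blocks of size ≥ k) − (#blocks of size ≥ k + 1), so the partition is: 3 block(s) of size 1, 1 block(s) of size 3.
In nonincreasing order the block sizes are [3, 1, 1, 1].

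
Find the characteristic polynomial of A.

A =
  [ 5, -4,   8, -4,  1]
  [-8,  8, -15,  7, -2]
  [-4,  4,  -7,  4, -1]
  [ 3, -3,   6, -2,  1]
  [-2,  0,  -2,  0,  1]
x^5 - 5*x^4 + 10*x^3 - 10*x^2 + 5*x - 1

Expanding det(x·I − A) (e.g. by cofactor expansion or by noting that A is similar to its Jordan form J, which has the same characteristic polynomial as A) gives
  χ_A(x) = x^5 - 5*x^4 + 10*x^3 - 10*x^2 + 5*x - 1
which factors as (x - 1)^5. The eigenvalues (with algebraic multiplicities) are λ = 1 with multiplicity 5.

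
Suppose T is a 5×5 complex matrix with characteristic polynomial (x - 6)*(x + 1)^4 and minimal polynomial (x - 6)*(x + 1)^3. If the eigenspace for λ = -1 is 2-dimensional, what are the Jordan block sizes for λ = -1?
Block sizes for λ = -1: [3, 1]

Step 1 — from the characteristic polynomial, algebraic multiplicity of λ = -1 is 4. From dim ker(T − (-1)·I) = 2, there are exactly 2 Jordan blocks for λ = -1.
Step 2 — from the minimal polynomial, the factor (x + 1)^3 tells us the largest block for λ = -1 has size 3.
Step 3 — with total size 4, 2 blocks, and largest block 3, the block sizes (in nonincreasing order) are [3, 1].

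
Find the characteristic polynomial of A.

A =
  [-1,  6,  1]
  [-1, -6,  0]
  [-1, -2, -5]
x^3 + 12*x^2 + 48*x + 64

Expanding det(x·I − A) (e.g. by cofactor expansion or by noting that A is similar to its Jordan form J, which has the same characteristic polynomial as A) gives
  χ_A(x) = x^3 + 12*x^2 + 48*x + 64
which factors as (x + 4)^3. The eigenvalues (with algebraic multiplicities) are λ = -4 with multiplicity 3.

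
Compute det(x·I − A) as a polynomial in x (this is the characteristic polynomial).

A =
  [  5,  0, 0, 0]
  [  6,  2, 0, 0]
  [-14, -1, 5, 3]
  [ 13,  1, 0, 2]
x^4 - 14*x^3 + 69*x^2 - 140*x + 100

Expanding det(x·I − A) (e.g. by cofactor expansion or by noting that A is similar to its Jordan form J, which has the same characteristic polynomial as A) gives
  χ_A(x) = x^4 - 14*x^3 + 69*x^2 - 140*x + 100
which factors as (x - 5)^2*(x - 2)^2. The eigenvalues (with algebraic multiplicities) are λ = 2 with multiplicity 2, λ = 5 with multiplicity 2.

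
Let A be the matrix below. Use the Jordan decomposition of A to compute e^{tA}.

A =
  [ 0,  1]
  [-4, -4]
e^{tA} =
  [2*t*exp(-2*t) + exp(-2*t), t*exp(-2*t)]
  [-4*t*exp(-2*t), -2*t*exp(-2*t) + exp(-2*t)]

Strategy: write A = P · J · P⁻¹ where J is a Jordan canonical form, so e^{tA} = P · e^{tJ} · P⁻¹, and e^{tJ} can be computed block-by-block.

A has Jordan form
J =
  [-2,  1]
  [ 0, -2]
(up to reordering of blocks).

Per-block formulas:
  For a 2×2 Jordan block J_2(-2): exp(t · J_2(-2)) = e^(-2t)·(I + t·N), where N is the 2×2 nilpotent shift.

After assembling e^{tJ} and conjugating by P, we get:

e^{tA} =
  [2*t*exp(-2*t) + exp(-2*t), t*exp(-2*t)]
  [-4*t*exp(-2*t), -2*t*exp(-2*t) + exp(-2*t)]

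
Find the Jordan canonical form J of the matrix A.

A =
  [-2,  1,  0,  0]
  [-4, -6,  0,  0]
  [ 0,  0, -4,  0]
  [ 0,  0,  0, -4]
J_2(-4) ⊕ J_1(-4) ⊕ J_1(-4)

The characteristic polynomial is
  det(x·I − A) = x^4 + 16*x^3 + 96*x^2 + 256*x + 256 = (x + 4)^4

Eigenvalues and multiplicities (the geometric multiplicity of λ is n − rank(A − λI), which equals the number of Jordan blocks for λ):
  λ = -4: algebraic multiplicity = 4, geometric multiplicity = 3

Determining the block sizes for each eigenvalue:
  λ = -4: 3 blocks summing to 4 forces exactly one block of size 2 and the rest size 1 → block sizes [2, 1, 1]

Assembling the blocks gives a Jordan form
J =
  [-4,  1,  0,  0]
  [ 0, -4,  0,  0]
  [ 0,  0, -4,  0]
  [ 0,  0,  0, -4]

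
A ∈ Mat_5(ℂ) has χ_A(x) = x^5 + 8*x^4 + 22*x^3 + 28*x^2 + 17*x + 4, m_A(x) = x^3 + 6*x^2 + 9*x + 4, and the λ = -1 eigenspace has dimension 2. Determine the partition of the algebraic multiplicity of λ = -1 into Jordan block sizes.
Block sizes for λ = -1: [2, 2]

Step 1 — from the characteristic polynomial, algebraic multiplicity of λ = -1 is 4. From dim ker(A − (-1)·I) = 2, there are exactly 2 Jordan blocks for λ = -1.
Step 2 — from the minimal polynomial, the factor (x + 1)^2 tells us the largest block for λ = -1 has size 2.
Step 3 — with total size 4, 2 blocks, and largest block 2, the block sizes (in nonincreasing order) are [2, 2].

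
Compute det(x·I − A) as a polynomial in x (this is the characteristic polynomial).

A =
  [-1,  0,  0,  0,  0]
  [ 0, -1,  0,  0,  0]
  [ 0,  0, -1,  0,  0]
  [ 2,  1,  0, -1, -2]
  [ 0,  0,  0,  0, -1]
x^5 + 5*x^4 + 10*x^3 + 10*x^2 + 5*x + 1

Expanding det(x·I − A) (e.g. by cofactor expansion or by noting that A is similar to its Jordan form J, which has the same characteristic polynomial as A) gives
  χ_A(x) = x^5 + 5*x^4 + 10*x^3 + 10*x^2 + 5*x + 1
which factors as (x + 1)^5. The eigenvalues (with algebraic multiplicities) are λ = -1 with multiplicity 5.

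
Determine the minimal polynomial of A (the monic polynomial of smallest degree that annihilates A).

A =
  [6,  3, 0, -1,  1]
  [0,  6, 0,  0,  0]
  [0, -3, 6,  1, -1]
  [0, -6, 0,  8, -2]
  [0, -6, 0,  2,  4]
x^2 - 12*x + 36

The characteristic polynomial is χ_A(x) = (x - 6)^5, so the eigenvalues are known. The minimal polynomial is
  m_A(x) = Π_λ (x − λ)^{k_λ}
where k_λ is the size of the *largest* Jordan block for λ (equivalently, the smallest k with (A − λI)^k v = 0 for every generalised eigenvector v of λ).

  λ = 6: largest Jordan block has size 2, contributing (x − 6)^2

So m_A(x) = (x - 6)^2 = x^2 - 12*x + 36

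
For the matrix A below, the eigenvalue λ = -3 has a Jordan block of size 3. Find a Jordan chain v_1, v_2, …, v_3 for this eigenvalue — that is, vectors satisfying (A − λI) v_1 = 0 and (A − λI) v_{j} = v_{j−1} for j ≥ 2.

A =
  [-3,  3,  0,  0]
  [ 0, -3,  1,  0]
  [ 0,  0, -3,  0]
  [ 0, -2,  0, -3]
A Jordan chain for λ = -3 of length 3:
v_1 = (3, 0, 0, -2)ᵀ
v_2 = (0, 1, 0, 0)ᵀ
v_3 = (0, 0, 1, 0)ᵀ

Let N = A − (-3)·I. We want v_3 with N^3 v_3 = 0 but N^2 v_3 ≠ 0; then v_{j-1} := N · v_j for j = 3, …, 2.

Pick v_3 = (0, 0, 1, 0)ᵀ.
Then v_2 = N · v_3 = (0, 1, 0, 0)ᵀ.
Then v_1 = N · v_2 = (3, 0, 0, -2)ᵀ.

Sanity check: (A − (-3)·I) v_1 = (0, 0, 0, 0)ᵀ = 0. ✓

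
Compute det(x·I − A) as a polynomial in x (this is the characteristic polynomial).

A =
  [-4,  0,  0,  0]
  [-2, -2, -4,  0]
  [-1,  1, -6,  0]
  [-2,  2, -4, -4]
x^4 + 16*x^3 + 96*x^2 + 256*x + 256

Expanding det(x·I − A) (e.g. by cofactor expansion or by noting that A is similar to its Jordan form J, which has the same characteristic polynomial as A) gives
  χ_A(x) = x^4 + 16*x^3 + 96*x^2 + 256*x + 256
which factors as (x + 4)^4. The eigenvalues (with algebraic multiplicities) are λ = -4 with multiplicity 4.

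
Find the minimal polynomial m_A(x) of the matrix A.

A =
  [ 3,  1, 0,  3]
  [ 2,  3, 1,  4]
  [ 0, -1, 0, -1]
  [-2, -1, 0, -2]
x^3 - 3*x^2 + 3*x - 1

The characteristic polynomial is χ_A(x) = (x - 1)^4, so the eigenvalues are known. The minimal polynomial is
  m_A(x) = Π_λ (x − λ)^{k_λ}
where k_λ is the size of the *largest* Jordan block for λ (equivalently, the smallest k with (A − λI)^k v = 0 for every generalised eigenvector v of λ).

  λ = 1: largest Jordan block has size 3, contributing (x − 1)^3

So m_A(x) = (x - 1)^3 = x^3 - 3*x^2 + 3*x - 1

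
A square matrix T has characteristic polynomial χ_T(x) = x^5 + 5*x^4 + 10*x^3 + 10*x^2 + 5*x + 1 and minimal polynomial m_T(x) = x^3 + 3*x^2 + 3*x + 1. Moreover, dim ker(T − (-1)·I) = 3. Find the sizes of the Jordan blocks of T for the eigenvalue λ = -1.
Block sizes for λ = -1: [3, 1, 1]

Step 1 — from the characteristic polynomial, algebraic multiplicity of λ = -1 is 5. From dim ker(T − (-1)·I) = 3, there are exactly 3 Jordan blocks for λ = -1.
Step 2 — from the minimal polynomial, the factor (x + 1)^3 tells us the largest block for λ = -1 has size 3.
Step 3 — with total size 5, 3 blocks, and largest block 3, the block sizes (in nonincreasing order) are [3, 1, 1].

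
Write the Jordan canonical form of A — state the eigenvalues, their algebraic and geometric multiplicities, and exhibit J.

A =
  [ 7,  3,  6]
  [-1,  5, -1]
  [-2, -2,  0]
J_3(4)

The characteristic polynomial is
  det(x·I − A) = x^3 - 12*x^2 + 48*x - 64 = (x - 4)^3

Eigenvalues and multiplicities (the geometric multiplicity of λ is n − rank(A − λI), which equals the number of Jordan blocks for λ):
  λ = 4: algebraic multiplicity = 3, geometric multiplicity = 1

Determining the block sizes for each eigenvalue:
  λ = 4: one block (gm = 1), so the single block has size am = 3 → block sizes [3]

Assembling the blocks gives a Jordan form
J =
  [4, 1, 0]
  [0, 4, 1]
  [0, 0, 4]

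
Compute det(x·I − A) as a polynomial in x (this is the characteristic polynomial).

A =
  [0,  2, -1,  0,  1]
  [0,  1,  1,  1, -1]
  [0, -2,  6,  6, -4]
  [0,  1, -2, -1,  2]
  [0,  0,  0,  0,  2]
x^5 - 8*x^4 + 24*x^3 - 32*x^2 + 16*x

Expanding det(x·I − A) (e.g. by cofactor expansion or by noting that A is similar to its Jordan form J, which has the same characteristic polynomial as A) gives
  χ_A(x) = x^5 - 8*x^4 + 24*x^3 - 32*x^2 + 16*x
which factors as x*(x - 2)^4. The eigenvalues (with algebraic multiplicities) are λ = 0 with multiplicity 1, λ = 2 with multiplicity 4.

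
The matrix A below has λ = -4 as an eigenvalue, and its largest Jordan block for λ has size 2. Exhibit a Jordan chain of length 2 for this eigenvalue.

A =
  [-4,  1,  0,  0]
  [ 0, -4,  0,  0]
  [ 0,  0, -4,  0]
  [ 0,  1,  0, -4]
A Jordan chain for λ = -4 of length 2:
v_1 = (1, 0, 0, 1)ᵀ
v_2 = (0, 1, 0, 0)ᵀ

Let N = A − (-4)·I. We want v_2 with N^2 v_2 = 0 but N^1 v_2 ≠ 0; then v_{j-1} := N · v_j for j = 2, …, 2.

Pick v_2 = (0, 1, 0, 0)ᵀ.
Then v_1 = N · v_2 = (1, 0, 0, 1)ᵀ.

Sanity check: (A − (-4)·I) v_1 = (0, 0, 0, 0)ᵀ = 0. ✓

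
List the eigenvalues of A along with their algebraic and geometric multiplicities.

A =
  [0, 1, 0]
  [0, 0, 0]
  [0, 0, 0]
λ = 0: alg = 3, geom = 2

Step 1 — factor the characteristic polynomial to read off the algebraic multiplicities:
  χ_A(x) = x^3

Step 2 — compute geometric multiplicities via the rank-nullity identity g(λ) = n − rank(A − λI):
  rank(A − (0)·I) = 1, so dim ker(A − (0)·I) = n − 1 = 2

Summary:
  λ = 0: algebraic multiplicity = 3, geometric multiplicity = 2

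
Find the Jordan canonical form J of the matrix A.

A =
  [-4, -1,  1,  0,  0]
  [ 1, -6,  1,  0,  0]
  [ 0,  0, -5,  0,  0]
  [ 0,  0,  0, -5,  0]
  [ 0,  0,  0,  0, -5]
J_2(-5) ⊕ J_1(-5) ⊕ J_1(-5) ⊕ J_1(-5)

The characteristic polynomial is
  det(x·I − A) = x^5 + 25*x^4 + 250*x^3 + 1250*x^2 + 3125*x + 3125 = (x + 5)^5

Eigenvalues and multiplicities (the geometric multiplicity of λ is n − rank(A − λI), which equals the number of Jordan blocks for λ):
  λ = -5: algebraic multiplicity = 5, geometric multiplicity = 4

Determining the block sizes for each eigenvalue:
  λ = -5: 4 blocks summing to 5 forces exactly one block of size 2 and the rest size 1 → block sizes [2, 1, 1, 1]

Assembling the blocks gives a Jordan form
J =
  [-5,  1,  0,  0,  0]
  [ 0, -5,  0,  0,  0]
  [ 0,  0, -5,  0,  0]
  [ 0,  0,  0, -5,  0]
  [ 0,  0,  0,  0, -5]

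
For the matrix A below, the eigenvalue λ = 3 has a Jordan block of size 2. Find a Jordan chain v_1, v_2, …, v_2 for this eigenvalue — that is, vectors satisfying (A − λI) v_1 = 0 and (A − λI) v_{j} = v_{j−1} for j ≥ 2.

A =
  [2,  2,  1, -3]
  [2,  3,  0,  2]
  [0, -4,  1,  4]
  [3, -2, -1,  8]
A Jordan chain for λ = 3 of length 2:
v_1 = (2, 0, -4, -2)ᵀ
v_2 = (0, 1, 0, 0)ᵀ

Let N = A − (3)·I. We want v_2 with N^2 v_2 = 0 but N^1 v_2 ≠ 0; then v_{j-1} := N · v_j for j = 2, …, 2.

Pick v_2 = (0, 1, 0, 0)ᵀ.
Then v_1 = N · v_2 = (2, 0, -4, -2)ᵀ.

Sanity check: (A − (3)·I) v_1 = (0, 0, 0, 0)ᵀ = 0. ✓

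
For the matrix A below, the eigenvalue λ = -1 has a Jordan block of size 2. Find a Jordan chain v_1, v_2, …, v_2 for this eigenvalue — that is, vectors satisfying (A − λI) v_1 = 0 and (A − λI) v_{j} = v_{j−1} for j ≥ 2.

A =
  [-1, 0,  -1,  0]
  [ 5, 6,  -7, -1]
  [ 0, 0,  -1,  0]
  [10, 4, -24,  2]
A Jordan chain for λ = -1 of length 2:
v_1 = (-1, 1, 0, 2)ᵀ
v_2 = (3, -1, 1, 0)ᵀ

Let N = A − (-1)·I. We want v_2 with N^2 v_2 = 0 but N^1 v_2 ≠ 0; then v_{j-1} := N · v_j for j = 2, …, 2.

Pick v_2 = (3, -1, 1, 0)ᵀ.
Then v_1 = N · v_2 = (-1, 1, 0, 2)ᵀ.

Sanity check: (A − (-1)·I) v_1 = (0, 0, 0, 0)ᵀ = 0. ✓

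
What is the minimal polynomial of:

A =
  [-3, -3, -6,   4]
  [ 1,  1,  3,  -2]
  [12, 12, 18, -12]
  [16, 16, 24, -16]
x^3

The characteristic polynomial is χ_A(x) = x^4, so the eigenvalues are known. The minimal polynomial is
  m_A(x) = Π_λ (x − λ)^{k_λ}
where k_λ is the size of the *largest* Jordan block for λ (equivalently, the smallest k with (A − λI)^k v = 0 for every generalised eigenvector v of λ).

  λ = 0: largest Jordan block has size 3, contributing (x − 0)^3

So m_A(x) = x^3 = x^3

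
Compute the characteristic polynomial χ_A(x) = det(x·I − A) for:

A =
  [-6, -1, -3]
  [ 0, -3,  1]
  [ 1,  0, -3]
x^3 + 12*x^2 + 48*x + 64

Expanding det(x·I − A) (e.g. by cofactor expansion or by noting that A is similar to its Jordan form J, which has the same characteristic polynomial as A) gives
  χ_A(x) = x^3 + 12*x^2 + 48*x + 64
which factors as (x + 4)^3. The eigenvalues (with algebraic multiplicities) are λ = -4 with multiplicity 3.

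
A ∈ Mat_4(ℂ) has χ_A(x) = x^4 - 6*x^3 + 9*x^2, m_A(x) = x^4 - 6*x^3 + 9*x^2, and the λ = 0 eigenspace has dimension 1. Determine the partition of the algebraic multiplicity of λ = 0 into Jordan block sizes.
Block sizes for λ = 0: [2]

Step 1 — from the characteristic polynomial, algebraic multiplicity of λ = 0 is 2. From dim ker(A − (0)·I) = 1, there are exactly 1 Jordan blocks for λ = 0.
Step 2 — from the minimal polynomial, the factor (x − 0)^2 tells us the largest block for λ = 0 has size 2.
Step 3 — with total size 2, 1 blocks, and largest block 2, the block sizes (in nonincreasing order) are [2].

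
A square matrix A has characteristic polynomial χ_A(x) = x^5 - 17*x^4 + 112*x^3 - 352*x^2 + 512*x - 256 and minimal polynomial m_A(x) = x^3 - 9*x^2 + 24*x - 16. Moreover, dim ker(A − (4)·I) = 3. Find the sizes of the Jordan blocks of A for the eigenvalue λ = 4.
Block sizes for λ = 4: [2, 1, 1]

Step 1 — from the characteristic polynomial, algebraic multiplicity of λ = 4 is 4. From dim ker(A − (4)·I) = 3, there are exactly 3 Jordan blocks for λ = 4.
Step 2 — from the minimal polynomial, the factor (x − 4)^2 tells us the largest block for λ = 4 has size 2.
Step 3 — with total size 4, 3 blocks, and largest block 2, the block sizes (in nonincreasing order) are [2, 1, 1].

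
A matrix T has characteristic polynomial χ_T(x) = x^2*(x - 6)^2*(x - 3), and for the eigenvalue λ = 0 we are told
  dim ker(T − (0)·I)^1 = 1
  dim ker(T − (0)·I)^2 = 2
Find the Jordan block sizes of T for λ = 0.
Block sizes for λ = 0: [2]

From the dimensions of kernels of powers, the number of Jordan blocks of size at least j is d_j − d_{j−1} where d_j = dim ker(N^j) (with d_0 = 0). Computing the differences gives [1, 1].
The number of blocks of size exactly k is (#blocks of size ≥ k) − (#blocks of size ≥ k + 1), so the partition is: 1 block(s) of size 2.
In nonincreasing order the block sizes are [2].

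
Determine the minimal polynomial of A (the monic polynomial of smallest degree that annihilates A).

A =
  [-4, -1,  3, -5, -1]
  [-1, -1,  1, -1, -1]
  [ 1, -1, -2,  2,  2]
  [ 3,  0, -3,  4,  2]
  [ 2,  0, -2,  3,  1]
x^5 + 2*x^4 + x^3

The characteristic polynomial is χ_A(x) = x^3*(x + 1)^2, so the eigenvalues are known. The minimal polynomial is
  m_A(x) = Π_λ (x − λ)^{k_λ}
where k_λ is the size of the *largest* Jordan block for λ (equivalently, the smallest k with (A − λI)^k v = 0 for every generalised eigenvector v of λ).

  λ = -1: largest Jordan block has size 2, contributing (x + 1)^2
  λ = 0: largest Jordan block has size 3, contributing (x − 0)^3

So m_A(x) = x^3*(x + 1)^2 = x^5 + 2*x^4 + x^3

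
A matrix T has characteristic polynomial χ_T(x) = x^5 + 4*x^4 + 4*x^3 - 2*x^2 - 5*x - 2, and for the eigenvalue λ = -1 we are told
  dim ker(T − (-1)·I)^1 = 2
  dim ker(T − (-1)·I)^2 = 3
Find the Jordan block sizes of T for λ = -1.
Block sizes for λ = -1: [2, 1]

From the dimensions of kernels of powers, the number of Jordan blocks of size at least j is d_j − d_{j−1} where d_j = dim ker(N^j) (with d_0 = 0). Computing the differences gives [2, 1].
The number of blocks of size exactly k is (#blocks of size ≥ k) − (#blocks of size ≥ k + 1), so the partition is: 1 block(s) of size 1, 1 block(s) of size 2.
In nonincreasing order the block sizes are [2, 1].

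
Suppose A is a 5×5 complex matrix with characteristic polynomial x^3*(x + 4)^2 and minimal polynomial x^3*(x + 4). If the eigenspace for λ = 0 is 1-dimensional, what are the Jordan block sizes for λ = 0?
Block sizes for λ = 0: [3]

Step 1 — from the characteristic polynomial, algebraic multiplicity of λ = 0 is 3. From dim ker(A − (0)·I) = 1, there are exactly 1 Jordan blocks for λ = 0.
Step 2 — from the minimal polynomial, the factor (x − 0)^3 tells us the largest block for λ = 0 has size 3.
Step 3 — with total size 3, 1 blocks, and largest block 3, the block sizes (in nonincreasing order) are [3].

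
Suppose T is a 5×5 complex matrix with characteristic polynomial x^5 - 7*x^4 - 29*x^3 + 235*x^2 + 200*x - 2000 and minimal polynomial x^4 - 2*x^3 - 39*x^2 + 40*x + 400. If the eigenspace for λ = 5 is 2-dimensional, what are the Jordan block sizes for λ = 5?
Block sizes for λ = 5: [2, 1]

Step 1 — from the characteristic polynomial, algebraic multiplicity of λ = 5 is 3. From dim ker(T − (5)·I) = 2, there are exactly 2 Jordan blocks for λ = 5.
Step 2 — from the minimal polynomial, the factor (x − 5)^2 tells us the largest block for λ = 5 has size 2.
Step 3 — with total size 3, 2 blocks, and largest block 2, the block sizes (in nonincreasing order) are [2, 1].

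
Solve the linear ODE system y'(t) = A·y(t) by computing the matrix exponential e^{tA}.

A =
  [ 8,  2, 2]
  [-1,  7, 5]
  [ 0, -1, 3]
e^{tA} =
  [t^2*exp(6*t) + 2*t*exp(6*t) + exp(6*t), 2*t^2*exp(6*t) + 2*t*exp(6*t), 4*t^2*exp(6*t) + 2*t*exp(6*t)]
  [-3*t^2*exp(6*t)/2 - t*exp(6*t), -3*t^2*exp(6*t) + t*exp(6*t) + exp(6*t), -6*t^2*exp(6*t) + 5*t*exp(6*t)]
  [t^2*exp(6*t)/2, t^2*exp(6*t) - t*exp(6*t), 2*t^2*exp(6*t) - 3*t*exp(6*t) + exp(6*t)]

Strategy: write A = P · J · P⁻¹ where J is a Jordan canonical form, so e^{tA} = P · e^{tJ} · P⁻¹, and e^{tJ} can be computed block-by-block.

A has Jordan form
J =
  [6, 1, 0]
  [0, 6, 1]
  [0, 0, 6]
(up to reordering of blocks).

Per-block formulas:
  For a 3×3 Jordan block J_3(6): exp(t · J_3(6)) = e^(6t)·(I + t·N + (t^2/2)·N^2), where N is the 3×3 nilpotent shift.

After assembling e^{tJ} and conjugating by P, we get:

e^{tA} =
  [t^2*exp(6*t) + 2*t*exp(6*t) + exp(6*t), 2*t^2*exp(6*t) + 2*t*exp(6*t), 4*t^2*exp(6*t) + 2*t*exp(6*t)]
  [-3*t^2*exp(6*t)/2 - t*exp(6*t), -3*t^2*exp(6*t) + t*exp(6*t) + exp(6*t), -6*t^2*exp(6*t) + 5*t*exp(6*t)]
  [t^2*exp(6*t)/2, t^2*exp(6*t) - t*exp(6*t), 2*t^2*exp(6*t) - 3*t*exp(6*t) + exp(6*t)]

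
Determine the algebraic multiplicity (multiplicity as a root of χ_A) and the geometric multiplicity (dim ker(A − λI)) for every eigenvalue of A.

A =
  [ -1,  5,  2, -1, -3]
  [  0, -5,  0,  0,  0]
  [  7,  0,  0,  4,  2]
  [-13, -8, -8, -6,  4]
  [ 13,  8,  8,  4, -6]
λ = -5: alg = 2, geom = 1; λ = -4: alg = 1, geom = 1; λ = -2: alg = 2, geom = 1

Step 1 — factor the characteristic polynomial to read off the algebraic multiplicities:
  χ_A(x) = (x + 2)^2*(x + 4)*(x + 5)^2

Step 2 — compute geometric multiplicities via the rank-nullity identity g(λ) = n − rank(A − λI):
  rank(A − (-5)·I) = 4, so dim ker(A − (-5)·I) = n − 4 = 1
  rank(A − (-4)·I) = 4, so dim ker(A − (-4)·I) = n − 4 = 1
  rank(A − (-2)·I) = 4, so dim ker(A − (-2)·I) = n − 4 = 1

Summary:
  λ = -5: algebraic multiplicity = 2, geometric multiplicity = 1
  λ = -4: algebraic multiplicity = 1, geometric multiplicity = 1
  λ = -2: algebraic multiplicity = 2, geometric multiplicity = 1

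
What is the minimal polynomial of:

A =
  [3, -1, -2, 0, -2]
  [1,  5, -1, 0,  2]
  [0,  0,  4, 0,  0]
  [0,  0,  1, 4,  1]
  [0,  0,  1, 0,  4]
x^3 - 12*x^2 + 48*x - 64

The characteristic polynomial is χ_A(x) = (x - 4)^5, so the eigenvalues are known. The minimal polynomial is
  m_A(x) = Π_λ (x − λ)^{k_λ}
where k_λ is the size of the *largest* Jordan block for λ (equivalently, the smallest k with (A − λI)^k v = 0 for every generalised eigenvector v of λ).

  λ = 4: largest Jordan block has size 3, contributing (x − 4)^3

So m_A(x) = (x - 4)^3 = x^3 - 12*x^2 + 48*x - 64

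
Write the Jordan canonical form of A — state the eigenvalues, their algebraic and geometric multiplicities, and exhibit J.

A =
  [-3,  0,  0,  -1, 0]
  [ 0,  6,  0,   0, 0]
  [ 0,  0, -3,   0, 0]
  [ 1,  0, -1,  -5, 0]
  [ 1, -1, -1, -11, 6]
J_2(-4) ⊕ J_1(-3) ⊕ J_2(6)

The characteristic polynomial is
  det(x·I − A) = x^5 - x^4 - 56*x^3 - 36*x^2 + 864*x + 1728 = (x - 6)^2*(x + 3)*(x + 4)^2

Eigenvalues and multiplicities (the geometric multiplicity of λ is n − rank(A − λI), which equals the number of Jordan blocks for λ):
  λ = -4: algebraic multiplicity = 2, geometric multiplicity = 1
  λ = -3: algebraic multiplicity = 1, geometric multiplicity = 1
  λ = 6: algebraic multiplicity = 2, geometric multiplicity = 1

Determining the block sizes for each eigenvalue:
  λ = -4: one block (gm = 1), so the single block has size am = 2 → block sizes [2]
  λ = -3: one block (gm = 1), so the single block has size am = 1 → block sizes [1]
  λ = 6: one block (gm = 1), so the single block has size am = 2 → block sizes [2]

Assembling the blocks gives a Jordan form
J =
  [-4,  1,  0, 0, 0]
  [ 0, -4,  0, 0, 0]
  [ 0,  0, -3, 0, 0]
  [ 0,  0,  0, 6, 1]
  [ 0,  0,  0, 0, 6]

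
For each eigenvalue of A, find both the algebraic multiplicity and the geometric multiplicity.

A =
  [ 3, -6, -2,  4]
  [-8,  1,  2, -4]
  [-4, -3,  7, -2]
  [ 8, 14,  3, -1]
λ = -5: alg = 1, geom = 1; λ = 5: alg = 3, geom = 1

Step 1 — factor the characteristic polynomial to read off the algebraic multiplicities:
  χ_A(x) = (x - 5)^3*(x + 5)

Step 2 — compute geometric multiplicities via the rank-nullity identity g(λ) = n − rank(A − λI):
  rank(A − (-5)·I) = 3, so dim ker(A − (-5)·I) = n − 3 = 1
  rank(A − (5)·I) = 3, so dim ker(A − (5)·I) = n − 3 = 1

Summary:
  λ = -5: algebraic multiplicity = 1, geometric multiplicity = 1
  λ = 5: algebraic multiplicity = 3, geometric multiplicity = 1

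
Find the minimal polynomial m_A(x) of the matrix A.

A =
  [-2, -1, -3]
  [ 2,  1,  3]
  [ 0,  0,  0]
x^2 + x

The characteristic polynomial is χ_A(x) = x^2*(x + 1), so the eigenvalues are known. The minimal polynomial is
  m_A(x) = Π_λ (x − λ)^{k_λ}
where k_λ is the size of the *largest* Jordan block for λ (equivalently, the smallest k with (A − λI)^k v = 0 for every generalised eigenvector v of λ).

  λ = -1: largest Jordan block has size 1, contributing (x + 1)
  λ = 0: largest Jordan block has size 1, contributing (x − 0)

So m_A(x) = x*(x + 1) = x^2 + x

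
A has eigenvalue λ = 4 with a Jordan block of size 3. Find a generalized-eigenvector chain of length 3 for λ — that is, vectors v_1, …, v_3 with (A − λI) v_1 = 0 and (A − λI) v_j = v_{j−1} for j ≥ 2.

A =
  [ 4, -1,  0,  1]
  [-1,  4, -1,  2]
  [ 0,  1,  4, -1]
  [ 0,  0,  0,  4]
A Jordan chain for λ = 4 of length 3:
v_1 = (1, 0, -1, 0)ᵀ
v_2 = (0, -1, 0, 0)ᵀ
v_3 = (1, 0, 0, 0)ᵀ

Let N = A − (4)·I. We want v_3 with N^3 v_3 = 0 but N^2 v_3 ≠ 0; then v_{j-1} := N · v_j for j = 3, …, 2.

Pick v_3 = (1, 0, 0, 0)ᵀ.
Then v_2 = N · v_3 = (0, -1, 0, 0)ᵀ.
Then v_1 = N · v_2 = (1, 0, -1, 0)ᵀ.

Sanity check: (A − (4)·I) v_1 = (0, 0, 0, 0)ᵀ = 0. ✓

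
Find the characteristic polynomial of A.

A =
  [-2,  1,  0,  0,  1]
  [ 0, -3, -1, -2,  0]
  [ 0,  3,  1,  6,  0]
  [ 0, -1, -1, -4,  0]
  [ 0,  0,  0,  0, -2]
x^5 + 10*x^4 + 40*x^3 + 80*x^2 + 80*x + 32

Expanding det(x·I − A) (e.g. by cofactor expansion or by noting that A is similar to its Jordan form J, which has the same characteristic polynomial as A) gives
  χ_A(x) = x^5 + 10*x^4 + 40*x^3 + 80*x^2 + 80*x + 32
which factors as (x + 2)^5. The eigenvalues (with algebraic multiplicities) are λ = -2 with multiplicity 5.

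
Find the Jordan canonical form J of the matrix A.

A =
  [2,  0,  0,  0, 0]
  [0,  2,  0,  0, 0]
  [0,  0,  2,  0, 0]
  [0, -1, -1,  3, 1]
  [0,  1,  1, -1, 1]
J_2(2) ⊕ J_1(2) ⊕ J_1(2) ⊕ J_1(2)

The characteristic polynomial is
  det(x·I − A) = x^5 - 10*x^4 + 40*x^3 - 80*x^2 + 80*x - 32 = (x - 2)^5

Eigenvalues and multiplicities (the geometric multiplicity of λ is n − rank(A − λI), which equals the number of Jordan blocks for λ):
  λ = 2: algebraic multiplicity = 5, geometric multiplicity = 4

Determining the block sizes for each eigenvalue:
  λ = 2: 4 blocks summing to 5 forces exactly one block of size 2 and the rest size 1 → block sizes [2, 1, 1, 1]

Assembling the blocks gives a Jordan form
J =
  [2, 1, 0, 0, 0]
  [0, 2, 0, 0, 0]
  [0, 0, 2, 0, 0]
  [0, 0, 0, 2, 0]
  [0, 0, 0, 0, 2]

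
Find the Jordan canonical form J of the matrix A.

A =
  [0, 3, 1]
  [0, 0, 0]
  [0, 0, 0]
J_2(0) ⊕ J_1(0)

The characteristic polynomial is
  det(x·I − A) = x^3

Eigenvalues and multiplicities (the geometric multiplicity of λ is n − rank(A − λI), which equals the number of Jordan blocks for λ):
  λ = 0: algebraic multiplicity = 3, geometric multiplicity = 2

Determining the block sizes for each eigenvalue:
  λ = 0: 2 blocks summing to 3 forces exactly one block of size 2 and the rest size 1 → block sizes [2, 1]

Assembling the blocks gives a Jordan form
J =
  [0, 1, 0]
  [0, 0, 0]
  [0, 0, 0]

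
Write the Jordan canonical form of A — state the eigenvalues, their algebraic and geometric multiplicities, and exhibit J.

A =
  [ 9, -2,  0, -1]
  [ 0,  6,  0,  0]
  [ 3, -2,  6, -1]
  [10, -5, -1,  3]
J_3(6) ⊕ J_1(6)

The characteristic polynomial is
  det(x·I − A) = x^4 - 24*x^3 + 216*x^2 - 864*x + 1296 = (x - 6)^4

Eigenvalues and multiplicities (the geometric multiplicity of λ is n − rank(A − λI), which equals the number of Jordan blocks for λ):
  λ = 6: algebraic multiplicity = 4, geometric multiplicity = 2

Determining the block sizes for each eigenvalue:
  λ = 6: with am = 4 and gm = 2, the partition is not yet determined (e.g. several partitions of 4 into 2 parts exist). Let N = A − (6)·I. Computing rank(N^1) = 2, rank(N^2) = 1, rank(N^3) = 0; the number of blocks of size ≥ j is rank(N^{j−1}) − rank(N^j), giving [2, 1, 1]. So we have 1 block(s) of size 3, 1 block(s) of size 1 → block sizes [3, 1]

Assembling the blocks gives a Jordan form
J =
  [6, 1, 0, 0]
  [0, 6, 1, 0]
  [0, 0, 6, 0]
  [0, 0, 0, 6]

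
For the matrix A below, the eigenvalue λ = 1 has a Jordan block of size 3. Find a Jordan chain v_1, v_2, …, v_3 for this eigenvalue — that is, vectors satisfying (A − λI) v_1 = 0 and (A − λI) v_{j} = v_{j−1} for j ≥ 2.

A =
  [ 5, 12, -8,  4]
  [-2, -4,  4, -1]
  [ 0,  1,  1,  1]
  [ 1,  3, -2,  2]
A Jordan chain for λ = 1 of length 3:
v_1 = (-4, 1, -1, -1)ᵀ
v_2 = (4, -2, 0, 1)ᵀ
v_3 = (1, 0, 0, 0)ᵀ

Let N = A − (1)·I. We want v_3 with N^3 v_3 = 0 but N^2 v_3 ≠ 0; then v_{j-1} := N · v_j for j = 3, …, 2.

Pick v_3 = (1, 0, 0, 0)ᵀ.
Then v_2 = N · v_3 = (4, -2, 0, 1)ᵀ.
Then v_1 = N · v_2 = (-4, 1, -1, -1)ᵀ.

Sanity check: (A − (1)·I) v_1 = (0, 0, 0, 0)ᵀ = 0. ✓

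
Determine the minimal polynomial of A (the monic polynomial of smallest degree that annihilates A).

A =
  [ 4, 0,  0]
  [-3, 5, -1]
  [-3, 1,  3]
x^2 - 8*x + 16

The characteristic polynomial is χ_A(x) = (x - 4)^3, so the eigenvalues are known. The minimal polynomial is
  m_A(x) = Π_λ (x − λ)^{k_λ}
where k_λ is the size of the *largest* Jordan block for λ (equivalently, the smallest k with (A − λI)^k v = 0 for every generalised eigenvector v of λ).

  λ = 4: largest Jordan block has size 2, contributing (x − 4)^2

So m_A(x) = (x - 4)^2 = x^2 - 8*x + 16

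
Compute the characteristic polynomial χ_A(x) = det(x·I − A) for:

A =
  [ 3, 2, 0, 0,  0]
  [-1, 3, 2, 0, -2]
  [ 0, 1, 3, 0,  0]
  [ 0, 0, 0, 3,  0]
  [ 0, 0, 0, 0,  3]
x^5 - 15*x^4 + 90*x^3 - 270*x^2 + 405*x - 243

Expanding det(x·I − A) (e.g. by cofactor expansion or by noting that A is similar to its Jordan form J, which has the same characteristic polynomial as A) gives
  χ_A(x) = x^5 - 15*x^4 + 90*x^3 - 270*x^2 + 405*x - 243
which factors as (x - 3)^5. The eigenvalues (with algebraic multiplicities) are λ = 3 with multiplicity 5.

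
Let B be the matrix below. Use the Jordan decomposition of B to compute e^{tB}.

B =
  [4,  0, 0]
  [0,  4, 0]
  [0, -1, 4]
e^{tB} =
  [exp(4*t), 0, 0]
  [0, exp(4*t), 0]
  [0, -t*exp(4*t), exp(4*t)]

Strategy: write B = P · J · P⁻¹ where J is a Jordan canonical form, so e^{tB} = P · e^{tJ} · P⁻¹, and e^{tJ} can be computed block-by-block.

B has Jordan form
J =
  [4, 1, 0]
  [0, 4, 0]
  [0, 0, 4]
(up to reordering of blocks).

Per-block formulas:
  For a 1×1 block at λ = 4: exp(t · [4]) = [e^(4t)].
  For a 2×2 Jordan block J_2(4): exp(t · J_2(4)) = e^(4t)·(I + t·N), where N is the 2×2 nilpotent shift.

After assembling e^{tJ} and conjugating by P, we get:

e^{tB} =
  [exp(4*t), 0, 0]
  [0, exp(4*t), 0]
  [0, -t*exp(4*t), exp(4*t)]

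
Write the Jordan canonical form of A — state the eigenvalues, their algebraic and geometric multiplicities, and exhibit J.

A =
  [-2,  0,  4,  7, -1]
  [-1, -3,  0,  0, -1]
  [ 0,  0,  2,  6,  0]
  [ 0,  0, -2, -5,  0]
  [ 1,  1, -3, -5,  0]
J_3(-2) ⊕ J_2(-1)

The characteristic polynomial is
  det(x·I − A) = x^5 + 8*x^4 + 25*x^3 + 38*x^2 + 28*x + 8 = (x + 1)^2*(x + 2)^3

Eigenvalues and multiplicities (the geometric multiplicity of λ is n − rank(A − λI), which equals the number of Jordan blocks for λ):
  λ = -2: algebraic multiplicity = 3, geometric multiplicity = 1
  λ = -1: algebraic multiplicity = 2, geometric multiplicity = 1

Determining the block sizes for each eigenvalue:
  λ = -2: one block (gm = 1), so the single block has size am = 3 → block sizes [3]
  λ = -1: one block (gm = 1), so the single block has size am = 2 → block sizes [2]

Assembling the blocks gives a Jordan form
J =
  [-2,  1,  0,  0,  0]
  [ 0, -2,  1,  0,  0]
  [ 0,  0, -2,  0,  0]
  [ 0,  0,  0, -1,  1]
  [ 0,  0,  0,  0, -1]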